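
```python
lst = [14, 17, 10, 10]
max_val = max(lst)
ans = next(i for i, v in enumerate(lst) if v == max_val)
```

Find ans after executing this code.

Step 1: max([14, 17, 10, 10]) = 17.
Step 2: Find first index where value == 17:
  Index 0: 14 != 17
  Index 1: 17 == 17, found!
Therefore ans = 1.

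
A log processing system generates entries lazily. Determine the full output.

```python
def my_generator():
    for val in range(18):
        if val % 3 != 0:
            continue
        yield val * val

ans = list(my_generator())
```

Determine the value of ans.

Step 1: Only yield val**2 when val is divisible by 3:
  val=0: 0 % 3 == 0, yield 0**2 = 0
  val=3: 3 % 3 == 0, yield 3**2 = 9
  val=6: 6 % 3 == 0, yield 6**2 = 36
  val=9: 9 % 3 == 0, yield 9**2 = 81
  val=12: 12 % 3 == 0, yield 12**2 = 144
  val=15: 15 % 3 == 0, yield 15**2 = 225
Therefore ans = [0, 9, 36, 81, 144, 225].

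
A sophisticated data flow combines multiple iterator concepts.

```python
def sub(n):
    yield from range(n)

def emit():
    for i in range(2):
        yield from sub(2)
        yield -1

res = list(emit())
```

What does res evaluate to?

Step 1: For each i in range(2):
  i=0: yield from sub(2) -> [0, 1], then yield -1
  i=1: yield from sub(2) -> [0, 1], then yield -1
Therefore res = [0, 1, -1, 0, 1, -1].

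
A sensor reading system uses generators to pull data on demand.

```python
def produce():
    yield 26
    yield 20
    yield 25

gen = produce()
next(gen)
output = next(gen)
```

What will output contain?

Step 1: produce() creates a generator.
Step 2: next(gen) yields 26 (consumed and discarded).
Step 3: next(gen) yields 20, assigned to output.
Therefore output = 20.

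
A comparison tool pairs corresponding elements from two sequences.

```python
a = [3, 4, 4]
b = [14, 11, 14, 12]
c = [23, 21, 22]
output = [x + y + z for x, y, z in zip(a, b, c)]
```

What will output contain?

Step 1: zip three lists (truncates to shortest, len=3):
  3 + 14 + 23 = 40
  4 + 11 + 21 = 36
  4 + 14 + 22 = 40
Therefore output = [40, 36, 40].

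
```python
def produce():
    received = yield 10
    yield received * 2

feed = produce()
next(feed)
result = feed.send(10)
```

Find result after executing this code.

Step 1: next(feed) advances to first yield, producing 10.
Step 2: send(10) resumes, received = 10.
Step 3: yield received * 2 = 10 * 2 = 20.
Therefore result = 20.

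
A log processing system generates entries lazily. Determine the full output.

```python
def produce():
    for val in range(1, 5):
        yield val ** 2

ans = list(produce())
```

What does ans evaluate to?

Step 1: For each val in range(1, 5), yield val**2:
  val=1: yield 1**2 = 1
  val=2: yield 2**2 = 4
  val=3: yield 3**2 = 9
  val=4: yield 4**2 = 16
Therefore ans = [1, 4, 9, 16].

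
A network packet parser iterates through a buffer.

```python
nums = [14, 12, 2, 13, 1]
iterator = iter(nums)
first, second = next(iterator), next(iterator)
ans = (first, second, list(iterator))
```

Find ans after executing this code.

Step 1: Create iterator over [14, 12, 2, 13, 1].
Step 2: first = 14, second = 12.
Step 3: Remaining elements: [2, 13, 1].
Therefore ans = (14, 12, [2, 13, 1]).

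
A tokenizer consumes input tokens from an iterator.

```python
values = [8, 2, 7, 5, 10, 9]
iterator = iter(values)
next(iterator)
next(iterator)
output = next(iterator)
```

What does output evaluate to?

Step 1: Create iterator over [8, 2, 7, 5, 10, 9].
Step 2: next() consumes 8.
Step 3: next() consumes 2.
Step 4: next() returns 7.
Therefore output = 7.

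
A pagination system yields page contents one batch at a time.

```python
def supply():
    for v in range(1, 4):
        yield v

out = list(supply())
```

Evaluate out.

Step 1: The generator yields each value from range(1, 4).
Step 2: list() consumes all yields: [1, 2, 3].
Therefore out = [1, 2, 3].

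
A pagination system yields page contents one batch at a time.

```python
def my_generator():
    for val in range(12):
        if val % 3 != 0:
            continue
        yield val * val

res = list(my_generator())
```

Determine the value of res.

Step 1: Only yield val**2 when val is divisible by 3:
  val=0: 0 % 3 == 0, yield 0**2 = 0
  val=3: 3 % 3 == 0, yield 3**2 = 9
  val=6: 6 % 3 == 0, yield 6**2 = 36
  val=9: 9 % 3 == 0, yield 9**2 = 81
Therefore res = [0, 9, 36, 81].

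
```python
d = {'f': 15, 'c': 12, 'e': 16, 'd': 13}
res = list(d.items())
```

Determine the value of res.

Step 1: d.items() returns (key, value) pairs in insertion order.
Therefore res = [('f', 15), ('c', 12), ('e', 16), ('d', 13)].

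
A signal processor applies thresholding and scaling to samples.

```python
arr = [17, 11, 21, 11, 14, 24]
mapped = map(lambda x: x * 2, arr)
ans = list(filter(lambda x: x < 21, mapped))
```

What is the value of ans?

Step 1: Map x * 2:
  17 -> 34
  11 -> 22
  21 -> 42
  11 -> 22
  14 -> 28
  24 -> 48
Step 2: Filter for < 21:
  34: removed
  22: removed
  42: removed
  22: removed
  28: removed
  48: removed
Therefore ans = [].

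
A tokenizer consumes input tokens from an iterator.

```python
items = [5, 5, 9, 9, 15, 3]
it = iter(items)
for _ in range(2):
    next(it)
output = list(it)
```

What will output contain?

Step 1: Create iterator over [5, 5, 9, 9, 15, 3].
Step 2: Advance 2 positions (consuming [5, 5]).
Step 3: list() collects remaining elements: [9, 9, 15, 3].
Therefore output = [9, 9, 15, 3].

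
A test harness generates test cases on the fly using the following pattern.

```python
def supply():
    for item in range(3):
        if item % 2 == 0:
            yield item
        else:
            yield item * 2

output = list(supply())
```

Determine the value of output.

Step 1: For each item in range(3), yield item if even, else item*2:
  item=0 (even): yield 0
  item=1 (odd): yield 1*2 = 2
  item=2 (even): yield 2
Therefore output = [0, 2, 2].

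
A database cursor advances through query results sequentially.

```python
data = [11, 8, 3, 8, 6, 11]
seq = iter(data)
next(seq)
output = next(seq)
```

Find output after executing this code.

Step 1: Create iterator over [11, 8, 3, 8, 6, 11].
Step 2: next() consumes 11.
Step 3: next() returns 8.
Therefore output = 8.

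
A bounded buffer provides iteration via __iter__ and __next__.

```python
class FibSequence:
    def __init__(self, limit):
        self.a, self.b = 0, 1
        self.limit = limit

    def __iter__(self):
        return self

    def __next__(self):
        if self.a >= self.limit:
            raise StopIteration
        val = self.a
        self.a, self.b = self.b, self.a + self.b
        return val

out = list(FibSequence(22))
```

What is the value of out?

Step 1: Fibonacci-like sequence (a=0, b=1) until >= 22:
  Yield 0, then a,b = 1,1
  Yield 1, then a,b = 1,2
  Yield 1, then a,b = 2,3
  Yield 2, then a,b = 3,5
  Yield 3, then a,b = 5,8
  Yield 5, then a,b = 8,13
  Yield 8, then a,b = 13,21
  Yield 13, then a,b = 21,34
  Yield 21, then a,b = 34,55
Step 2: 34 >= 22, stop.
Therefore out = [0, 1, 1, 2, 3, 5, 8, 13, 21].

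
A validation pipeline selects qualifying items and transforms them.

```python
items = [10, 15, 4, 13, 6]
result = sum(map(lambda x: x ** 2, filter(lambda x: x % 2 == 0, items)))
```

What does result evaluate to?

Step 1: Filter even numbers from [10, 15, 4, 13, 6]: [10, 4, 6]
Step 2: Square each: [100, 16, 36]
Step 3: Sum = 152.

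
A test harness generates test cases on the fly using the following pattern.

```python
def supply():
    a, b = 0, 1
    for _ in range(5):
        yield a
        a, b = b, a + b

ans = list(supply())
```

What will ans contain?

Step 1: Fibonacci-like sequence starting with a=0, b=1:
  Iteration 1: yield a=0, then a,b = 1,1
  Iteration 2: yield a=1, then a,b = 1,2
  Iteration 3: yield a=1, then a,b = 2,3
  Iteration 4: yield a=2, then a,b = 3,5
  Iteration 5: yield a=3, then a,b = 5,8
Therefore ans = [0, 1, 1, 2, 3].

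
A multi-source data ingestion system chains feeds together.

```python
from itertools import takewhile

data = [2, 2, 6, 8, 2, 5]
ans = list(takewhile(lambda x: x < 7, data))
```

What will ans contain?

Step 1: takewhile stops at first element >= 7:
  2 < 7: take
  2 < 7: take
  6 < 7: take
  8 >= 7: stop
Therefore ans = [2, 2, 6].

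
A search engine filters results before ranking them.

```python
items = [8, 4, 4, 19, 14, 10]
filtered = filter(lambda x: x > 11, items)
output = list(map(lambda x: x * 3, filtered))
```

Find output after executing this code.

Step 1: Filter items for elements > 11:
  8: removed
  4: removed
  4: removed
  19: kept
  14: kept
  10: removed
Step 2: Map x * 3 on filtered [19, 14]:
  19 -> 57
  14 -> 42
Therefore output = [57, 42].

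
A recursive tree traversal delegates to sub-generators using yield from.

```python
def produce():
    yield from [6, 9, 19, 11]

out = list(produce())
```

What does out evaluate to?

Step 1: yield from delegates to the iterable, yielding each element.
Step 2: Collected values: [6, 9, 19, 11].
Therefore out = [6, 9, 19, 11].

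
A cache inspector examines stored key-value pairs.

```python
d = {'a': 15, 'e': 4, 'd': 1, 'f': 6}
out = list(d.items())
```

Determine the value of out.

Step 1: d.items() returns (key, value) pairs in insertion order.
Therefore out = [('a', 15), ('e', 4), ('d', 1), ('f', 6)].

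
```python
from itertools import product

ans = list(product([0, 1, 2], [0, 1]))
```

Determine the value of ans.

Step 1: product([0, 1, 2], [0, 1]) gives all pairs:
  (0, 0)
  (0, 1)
  (1, 0)
  (1, 1)
  (2, 0)
  (2, 1)
Therefore ans = [(0, 0), (0, 1), (1, 0), (1, 1), (2, 0), (2, 1)].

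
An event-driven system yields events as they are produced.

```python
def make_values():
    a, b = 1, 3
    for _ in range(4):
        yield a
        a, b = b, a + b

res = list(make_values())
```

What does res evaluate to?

Step 1: Fibonacci-like sequence starting with a=1, b=3:
  Iteration 1: yield a=1, then a,b = 3,4
  Iteration 2: yield a=3, then a,b = 4,7
  Iteration 3: yield a=4, then a,b = 7,11
  Iteration 4: yield a=7, then a,b = 11,18
Therefore res = [1, 3, 4, 7].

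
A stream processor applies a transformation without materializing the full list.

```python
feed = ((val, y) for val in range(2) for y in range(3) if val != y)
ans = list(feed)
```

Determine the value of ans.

Step 1: Nested generator over range(2) x range(3) where val != y:
  (0, 0): excluded (val == y)
  (0, 1): included
  (0, 2): included
  (1, 0): included
  (1, 1): excluded (val == y)
  (1, 2): included
Therefore ans = [(0, 1), (0, 2), (1, 0), (1, 2)].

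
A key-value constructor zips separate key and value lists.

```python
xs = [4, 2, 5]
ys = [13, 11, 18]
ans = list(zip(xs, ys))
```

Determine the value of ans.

Step 1: zip pairs elements at same index:
  Index 0: (4, 13)
  Index 1: (2, 11)
  Index 2: (5, 18)
Therefore ans = [(4, 13), (2, 11), (5, 18)].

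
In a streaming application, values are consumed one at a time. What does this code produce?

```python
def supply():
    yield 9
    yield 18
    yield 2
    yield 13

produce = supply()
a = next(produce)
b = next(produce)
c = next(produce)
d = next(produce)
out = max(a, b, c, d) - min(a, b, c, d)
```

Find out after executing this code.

Step 1: Create generator and consume all values:
  a = next(produce) = 9
  b = next(produce) = 18
  c = next(produce) = 2
  d = next(produce) = 13
Step 2: max = 18, min = 2, out = 18 - 2 = 16.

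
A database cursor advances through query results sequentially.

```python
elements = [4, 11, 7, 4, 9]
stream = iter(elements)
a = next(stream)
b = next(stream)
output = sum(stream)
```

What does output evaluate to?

Step 1: Create iterator over [4, 11, 7, 4, 9].
Step 2: a = next() = 4, b = next() = 11.
Step 3: sum() of remaining [7, 4, 9] = 20.
Therefore output = 20.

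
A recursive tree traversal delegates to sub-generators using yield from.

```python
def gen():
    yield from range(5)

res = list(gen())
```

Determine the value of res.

Step 1: yield from delegates to the iterable, yielding each element.
Step 2: Collected values: [0, 1, 2, 3, 4].
Therefore res = [0, 1, 2, 3, 4].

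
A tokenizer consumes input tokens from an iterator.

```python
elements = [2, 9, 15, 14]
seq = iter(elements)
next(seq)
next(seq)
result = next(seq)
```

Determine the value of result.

Step 1: Create iterator over [2, 9, 15, 14].
Step 2: next() consumes 2.
Step 3: next() consumes 9.
Step 4: next() returns 15.
Therefore result = 15.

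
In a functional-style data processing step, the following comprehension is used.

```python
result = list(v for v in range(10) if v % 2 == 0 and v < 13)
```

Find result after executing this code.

Step 1: Filter range(10) where v % 2 == 0 and v < 13:
  v=0: both conditions met, included
  v=1: excluded (1 % 2 != 0)
  v=2: both conditions met, included
  v=3: excluded (3 % 2 != 0)
  v=4: both conditions met, included
  v=5: excluded (5 % 2 != 0)
  v=6: both conditions met, included
  v=7: excluded (7 % 2 != 0)
  v=8: both conditions met, included
  v=9: excluded (9 % 2 != 0)
Therefore result = [0, 2, 4, 6, 8].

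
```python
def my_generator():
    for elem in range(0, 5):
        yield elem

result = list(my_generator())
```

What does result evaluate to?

Step 1: The generator yields each value from range(0, 5).
Step 2: list() consumes all yields: [0, 1, 2, 3, 4].
Therefore result = [0, 1, 2, 3, 4].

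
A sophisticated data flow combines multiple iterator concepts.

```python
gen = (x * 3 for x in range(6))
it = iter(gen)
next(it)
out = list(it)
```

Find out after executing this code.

Step 1: Generator produces [0, 3, 6, 9, 12, 15].
Step 2: next(it) consumes first element (0).
Step 3: list(it) collects remaining: [3, 6, 9, 12, 15].
Therefore out = [3, 6, 9, 12, 15].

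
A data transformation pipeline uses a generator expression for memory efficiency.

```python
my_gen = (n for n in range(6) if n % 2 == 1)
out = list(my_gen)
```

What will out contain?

Step 1: Filter range(6) keeping only odd values:
  n=0: even, excluded
  n=1: odd, included
  n=2: even, excluded
  n=3: odd, included
  n=4: even, excluded
  n=5: odd, included
Therefore out = [1, 3, 5].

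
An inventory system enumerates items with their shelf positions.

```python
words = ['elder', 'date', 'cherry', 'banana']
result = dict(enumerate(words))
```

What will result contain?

Step 1: enumerate pairs indices with words:
  0 -> 'elder'
  1 -> 'date'
  2 -> 'cherry'
  3 -> 'banana'
Therefore result = {0: 'elder', 1: 'date', 2: 'cherry', 3: 'banana'}.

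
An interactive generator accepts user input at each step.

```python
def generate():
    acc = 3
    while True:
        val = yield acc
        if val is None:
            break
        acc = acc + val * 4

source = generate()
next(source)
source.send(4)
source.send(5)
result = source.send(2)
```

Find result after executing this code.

Step 1: next() -> yield acc=3.
Step 2: send(4) -> val=4, acc = 3 + 4*4 = 19, yield 19.
Step 3: send(5) -> val=5, acc = 19 + 5*4 = 39, yield 39.
Step 4: send(2) -> val=2, acc = 39 + 2*4 = 47, yield 47.
Therefore result = 47.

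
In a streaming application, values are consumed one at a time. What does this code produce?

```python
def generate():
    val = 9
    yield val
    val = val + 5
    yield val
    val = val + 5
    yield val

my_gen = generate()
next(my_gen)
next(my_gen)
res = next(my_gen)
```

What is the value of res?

Step 1: Trace through generator execution:
  Yield 1: val starts at 9, yield 9
  Yield 2: val = 9 + 5 = 14, yield 14
  Yield 3: val = 14 + 5 = 19, yield 19
Step 2: First next() gets 9, second next() gets the second value, third next() yields 19.
Therefore res = 19.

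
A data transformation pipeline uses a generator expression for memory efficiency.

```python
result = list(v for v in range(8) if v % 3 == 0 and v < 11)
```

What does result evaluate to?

Step 1: Filter range(8) where v % 3 == 0 and v < 11:
  v=0: both conditions met, included
  v=1: excluded (1 % 3 != 0)
  v=2: excluded (2 % 3 != 0)
  v=3: both conditions met, included
  v=4: excluded (4 % 3 != 0)
  v=5: excluded (5 % 3 != 0)
  v=6: both conditions met, included
  v=7: excluded (7 % 3 != 0)
Therefore result = [0, 3, 6].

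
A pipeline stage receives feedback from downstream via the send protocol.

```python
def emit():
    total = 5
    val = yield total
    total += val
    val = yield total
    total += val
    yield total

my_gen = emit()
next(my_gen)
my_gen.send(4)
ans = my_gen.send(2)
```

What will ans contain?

Step 1: next() -> yield total=5.
Step 2: send(4) -> val=4, total = 5+4 = 9, yield 9.
Step 3: send(2) -> val=2, total = 9+2 = 11, yield 11.
Therefore ans = 11.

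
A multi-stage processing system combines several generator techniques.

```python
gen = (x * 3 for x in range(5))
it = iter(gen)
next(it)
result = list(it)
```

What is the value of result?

Step 1: Generator produces [0, 3, 6, 9, 12].
Step 2: next(it) consumes first element (0).
Step 3: list(it) collects remaining: [3, 6, 9, 12].
Therefore result = [3, 6, 9, 12].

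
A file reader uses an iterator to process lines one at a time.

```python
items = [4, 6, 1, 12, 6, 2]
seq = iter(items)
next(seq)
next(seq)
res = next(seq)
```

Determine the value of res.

Step 1: Create iterator over [4, 6, 1, 12, 6, 2].
Step 2: next() consumes 4.
Step 3: next() consumes 6.
Step 4: next() returns 1.
Therefore res = 1.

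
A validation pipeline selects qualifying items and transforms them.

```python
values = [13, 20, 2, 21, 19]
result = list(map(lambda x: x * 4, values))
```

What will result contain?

Step 1: Apply lambda x: x * 4 to each element:
  13 -> 52
  20 -> 80
  2 -> 8
  21 -> 84
  19 -> 76
Therefore result = [52, 80, 8, 84, 76].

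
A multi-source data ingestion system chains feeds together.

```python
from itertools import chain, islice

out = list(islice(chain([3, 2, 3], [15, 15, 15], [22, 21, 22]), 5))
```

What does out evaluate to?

Step 1: chain([3, 2, 3], [15, 15, 15], [22, 21, 22]) = [3, 2, 3, 15, 15, 15, 22, 21, 22].
Step 2: islice takes first 5 elements: [3, 2, 3, 15, 15].
Therefore out = [3, 2, 3, 15, 15].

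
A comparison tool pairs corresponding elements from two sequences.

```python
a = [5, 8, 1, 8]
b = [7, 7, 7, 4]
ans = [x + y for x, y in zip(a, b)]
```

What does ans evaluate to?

Step 1: Add corresponding elements:
  5 + 7 = 12
  8 + 7 = 15
  1 + 7 = 8
  8 + 4 = 12
Therefore ans = [12, 15, 8, 12].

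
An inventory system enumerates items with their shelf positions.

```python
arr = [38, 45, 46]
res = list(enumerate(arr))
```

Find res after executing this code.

Step 1: enumerate pairs each element with its index:
  (0, 38)
  (1, 45)
  (2, 46)
Therefore res = [(0, 38), (1, 45), (2, 46)].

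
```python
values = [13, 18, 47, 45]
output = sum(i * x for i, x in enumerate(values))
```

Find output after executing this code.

Step 1: Compute i * x for each (i, x) in enumerate([13, 18, 47, 45]):
  i=0, x=13: 0*13 = 0
  i=1, x=18: 1*18 = 18
  i=2, x=47: 2*47 = 94
  i=3, x=45: 3*45 = 135
Step 2: sum = 0 + 18 + 94 + 135 = 247.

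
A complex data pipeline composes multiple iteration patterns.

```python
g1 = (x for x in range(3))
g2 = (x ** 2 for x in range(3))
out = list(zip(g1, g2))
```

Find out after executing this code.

Step 1: g1 produces [0, 1, 2].
Step 2: g2 produces [0, 1, 4].
Step 3: zip pairs them: [(0, 0), (1, 1), (2, 4)].
Therefore out = [(0, 0), (1, 1), (2, 4)].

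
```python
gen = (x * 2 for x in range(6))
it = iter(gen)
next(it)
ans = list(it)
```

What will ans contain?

Step 1: Generator produces [0, 2, 4, 6, 8, 10].
Step 2: next(it) consumes first element (0).
Step 3: list(it) collects remaining: [2, 4, 6, 8, 10].
Therefore ans = [2, 4, 6, 8, 10].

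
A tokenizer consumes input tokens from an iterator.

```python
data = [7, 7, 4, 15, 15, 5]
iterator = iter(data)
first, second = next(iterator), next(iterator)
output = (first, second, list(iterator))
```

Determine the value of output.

Step 1: Create iterator over [7, 7, 4, 15, 15, 5].
Step 2: first = 7, second = 7.
Step 3: Remaining elements: [4, 15, 15, 5].
Therefore output = (7, 7, [4, 15, 15, 5]).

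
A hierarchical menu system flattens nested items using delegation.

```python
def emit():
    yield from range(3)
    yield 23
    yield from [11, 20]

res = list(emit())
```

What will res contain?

Step 1: Trace yields in order:
  yield 0
  yield 1
  yield 2
  yield 23
  yield 11
  yield 20
Therefore res = [0, 1, 2, 23, 11, 20].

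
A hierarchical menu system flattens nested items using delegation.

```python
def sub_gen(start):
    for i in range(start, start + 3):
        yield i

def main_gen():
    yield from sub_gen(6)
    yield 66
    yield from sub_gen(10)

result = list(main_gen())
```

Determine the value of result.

Step 1: main_gen() delegates to sub_gen(6):
  yield 6
  yield 7
  yield 8
Step 2: yield 66
Step 3: Delegates to sub_gen(10):
  yield 10
  yield 11
  yield 12
Therefore result = [6, 7, 8, 66, 10, 11, 12].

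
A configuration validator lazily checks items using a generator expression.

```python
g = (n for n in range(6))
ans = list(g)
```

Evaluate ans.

Step 1: Generator expression iterates range(6): [0, 1, 2, 3, 4, 5].
Step 2: list() collects all values.
Therefore ans = [0, 1, 2, 3, 4, 5].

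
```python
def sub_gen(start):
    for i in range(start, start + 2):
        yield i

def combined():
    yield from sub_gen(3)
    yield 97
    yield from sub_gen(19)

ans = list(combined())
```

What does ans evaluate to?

Step 1: combined() delegates to sub_gen(3):
  yield 3
  yield 4
Step 2: yield 97
Step 3: Delegates to sub_gen(19):
  yield 19
  yield 20
Therefore ans = [3, 4, 97, 19, 20].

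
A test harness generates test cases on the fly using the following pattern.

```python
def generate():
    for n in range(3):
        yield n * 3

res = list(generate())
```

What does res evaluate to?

Step 1: For each n in range(3), yield n * 3:
  n=0: yield 0 * 3 = 0
  n=1: yield 1 * 3 = 3
  n=2: yield 2 * 3 = 6
Therefore res = [0, 3, 6].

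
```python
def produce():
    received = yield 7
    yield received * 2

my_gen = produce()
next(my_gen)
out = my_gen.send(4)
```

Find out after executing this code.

Step 1: next(my_gen) advances to first yield, producing 7.
Step 2: send(4) resumes, received = 4.
Step 3: yield received * 2 = 4 * 2 = 8.
Therefore out = 8.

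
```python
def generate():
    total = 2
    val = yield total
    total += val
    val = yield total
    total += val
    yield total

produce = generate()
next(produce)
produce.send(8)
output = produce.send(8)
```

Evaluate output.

Step 1: next() -> yield total=2.
Step 2: send(8) -> val=8, total = 2+8 = 10, yield 10.
Step 3: send(8) -> val=8, total = 10+8 = 18, yield 18.
Therefore output = 18.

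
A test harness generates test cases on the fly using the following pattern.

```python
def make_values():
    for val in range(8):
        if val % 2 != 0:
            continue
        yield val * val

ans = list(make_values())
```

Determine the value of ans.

Step 1: Only yield val**2 when val is divisible by 2:
  val=0: 0 % 2 == 0, yield 0**2 = 0
  val=2: 2 % 2 == 0, yield 2**2 = 4
  val=4: 4 % 2 == 0, yield 4**2 = 16
  val=6: 6 % 2 == 0, yield 6**2 = 36
Therefore ans = [0, 4, 16, 36].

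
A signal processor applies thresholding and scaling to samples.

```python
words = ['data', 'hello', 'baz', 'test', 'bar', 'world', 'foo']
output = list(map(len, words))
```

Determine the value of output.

Step 1: Map len() to each word:
  'data' -> 4
  'hello' -> 5
  'baz' -> 3
  'test' -> 4
  'bar' -> 3
  'world' -> 5
  'foo' -> 3
Therefore output = [4, 5, 3, 4, 3, 5, 3].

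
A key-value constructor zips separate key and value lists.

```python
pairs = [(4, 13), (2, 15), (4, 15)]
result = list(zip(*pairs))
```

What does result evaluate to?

Step 1: zip(*pairs) transposes: unzips [(4, 13), (2, 15), (4, 15)] into separate sequences.
Step 2: First elements: (4, 2, 4), second elements: (13, 15, 15).
Therefore result = [(4, 2, 4), (13, 15, 15)].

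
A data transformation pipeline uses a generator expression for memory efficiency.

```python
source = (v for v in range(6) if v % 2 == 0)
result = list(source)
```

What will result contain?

Step 1: Filter range(6) keeping only even values:
  v=0: even, included
  v=1: odd, excluded
  v=2: even, included
  v=3: odd, excluded
  v=4: even, included
  v=5: odd, excluded
Therefore result = [0, 2, 4].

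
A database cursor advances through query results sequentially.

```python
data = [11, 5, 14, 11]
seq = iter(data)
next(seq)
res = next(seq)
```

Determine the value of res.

Step 1: Create iterator over [11, 5, 14, 11].
Step 2: next() consumes 11.
Step 3: next() returns 5.
Therefore res = 5.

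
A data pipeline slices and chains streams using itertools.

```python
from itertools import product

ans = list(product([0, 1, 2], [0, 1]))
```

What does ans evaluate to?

Step 1: product([0, 1, 2], [0, 1]) gives all pairs:
  (0, 0)
  (0, 1)
  (1, 0)
  (1, 1)
  (2, 0)
  (2, 1)
Therefore ans = [(0, 0), (0, 1), (1, 0), (1, 1), (2, 0), (2, 1)].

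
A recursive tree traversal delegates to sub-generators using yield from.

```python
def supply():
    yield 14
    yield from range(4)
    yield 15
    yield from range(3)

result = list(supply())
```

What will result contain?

Step 1: Trace yields in order:
  yield 14
  yield 0
  yield 1
  yield 2
  yield 3
  yield 15
  yield 0
  yield 1
  yield 2
Therefore result = [14, 0, 1, 2, 3, 15, 0, 1, 2].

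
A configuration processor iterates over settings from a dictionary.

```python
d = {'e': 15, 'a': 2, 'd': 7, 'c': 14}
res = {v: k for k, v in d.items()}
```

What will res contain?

Step 1: Invert dict (swap keys and values):
  'e': 15 -> 15: 'e'
  'a': 2 -> 2: 'a'
  'd': 7 -> 7: 'd'
  'c': 14 -> 14: 'c'
Therefore res = {15: 'e', 2: 'a', 7: 'd', 14: 'c'}.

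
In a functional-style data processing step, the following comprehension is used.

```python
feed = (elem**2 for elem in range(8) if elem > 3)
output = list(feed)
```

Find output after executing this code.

Step 1: For range(8), keep elem > 3, then square:
  elem=0: 0 <= 3, excluded
  elem=1: 1 <= 3, excluded
  elem=2: 2 <= 3, excluded
  elem=3: 3 <= 3, excluded
  elem=4: 4 > 3, yield 4**2 = 16
  elem=5: 5 > 3, yield 5**2 = 25
  elem=6: 6 > 3, yield 6**2 = 36
  elem=7: 7 > 3, yield 7**2 = 49
Therefore output = [16, 25, 36, 49].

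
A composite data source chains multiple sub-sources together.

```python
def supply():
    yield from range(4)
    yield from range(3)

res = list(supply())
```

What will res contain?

Step 1: Trace yields in order:
  yield 0
  yield 1
  yield 2
  yield 3
  yield 0
  yield 1
  yield 2
Therefore res = [0, 1, 2, 3, 0, 1, 2].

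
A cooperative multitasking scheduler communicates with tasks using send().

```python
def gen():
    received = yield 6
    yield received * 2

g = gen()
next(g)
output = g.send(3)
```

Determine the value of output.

Step 1: next(g) advances to first yield, producing 6.
Step 2: send(3) resumes, received = 3.
Step 3: yield received * 2 = 3 * 2 = 6.
Therefore output = 6.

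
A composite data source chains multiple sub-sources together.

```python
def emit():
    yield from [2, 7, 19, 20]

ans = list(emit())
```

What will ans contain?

Step 1: yield from delegates to the iterable, yielding each element.
Step 2: Collected values: [2, 7, 19, 20].
Therefore ans = [2, 7, 19, 20].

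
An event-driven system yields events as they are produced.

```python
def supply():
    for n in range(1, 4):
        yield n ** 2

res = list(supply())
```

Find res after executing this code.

Step 1: For each n in range(1, 4), yield n**2:
  n=1: yield 1**2 = 1
  n=2: yield 2**2 = 4
  n=3: yield 3**2 = 9
Therefore res = [1, 4, 9].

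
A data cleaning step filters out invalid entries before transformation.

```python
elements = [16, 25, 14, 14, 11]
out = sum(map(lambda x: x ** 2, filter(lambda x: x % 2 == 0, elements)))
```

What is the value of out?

Step 1: Filter even numbers from [16, 25, 14, 14, 11]: [16, 14, 14]
Step 2: Square each: [256, 196, 196]
Step 3: Sum = 648.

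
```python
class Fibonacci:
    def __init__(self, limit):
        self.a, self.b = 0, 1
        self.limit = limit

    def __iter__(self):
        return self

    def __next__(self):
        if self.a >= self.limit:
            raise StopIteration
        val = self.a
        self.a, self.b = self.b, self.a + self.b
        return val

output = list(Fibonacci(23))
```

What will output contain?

Step 1: Fibonacci-like sequence (a=0, b=1) until >= 23:
  Yield 0, then a,b = 1,1
  Yield 1, then a,b = 1,2
  Yield 1, then a,b = 2,3
  Yield 2, then a,b = 3,5
  Yield 3, then a,b = 5,8
  Yield 5, then a,b = 8,13
  Yield 8, then a,b = 13,21
  Yield 13, then a,b = 21,34
  Yield 21, then a,b = 34,55
Step 2: 34 >= 23, stop.
Therefore output = [0, 1, 1, 2, 3, 5, 8, 13, 21].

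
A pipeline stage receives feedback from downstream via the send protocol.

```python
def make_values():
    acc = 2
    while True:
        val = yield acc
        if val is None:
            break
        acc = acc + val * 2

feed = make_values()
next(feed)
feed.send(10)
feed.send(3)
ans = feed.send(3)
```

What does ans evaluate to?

Step 1: next() -> yield acc=2.
Step 2: send(10) -> val=10, acc = 2 + 10*2 = 22, yield 22.
Step 3: send(3) -> val=3, acc = 22 + 3*2 = 28, yield 28.
Step 4: send(3) -> val=3, acc = 28 + 3*2 = 34, yield 34.
Therefore ans = 34.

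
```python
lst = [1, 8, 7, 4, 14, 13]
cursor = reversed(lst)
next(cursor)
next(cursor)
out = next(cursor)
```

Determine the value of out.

Step 1: reversed([1, 8, 7, 4, 14, 13]) gives iterator: [13, 14, 4, 7, 8, 1].
Step 2: First next() = 13, second next() = 14.
Step 3: Third next() = 4.
Therefore out = 4.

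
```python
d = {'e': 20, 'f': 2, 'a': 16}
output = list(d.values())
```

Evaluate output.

Step 1: d.values() returns the dictionary values in insertion order.
Therefore output = [20, 2, 16].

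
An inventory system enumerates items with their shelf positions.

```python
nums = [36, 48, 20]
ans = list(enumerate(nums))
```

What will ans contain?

Step 1: enumerate pairs each element with its index:
  (0, 36)
  (1, 48)
  (2, 20)
Therefore ans = [(0, 36), (1, 48), (2, 20)].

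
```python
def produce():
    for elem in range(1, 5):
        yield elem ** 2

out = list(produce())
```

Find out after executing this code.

Step 1: For each elem in range(1, 5), yield elem**2:
  elem=1: yield 1**2 = 1
  elem=2: yield 2**2 = 4
  elem=3: yield 3**2 = 9
  elem=4: yield 4**2 = 16
Therefore out = [1, 4, 9, 16].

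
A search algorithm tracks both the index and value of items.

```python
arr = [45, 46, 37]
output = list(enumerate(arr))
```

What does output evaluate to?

Step 1: enumerate pairs each element with its index:
  (0, 45)
  (1, 46)
  (2, 37)
Therefore output = [(0, 45), (1, 46), (2, 37)].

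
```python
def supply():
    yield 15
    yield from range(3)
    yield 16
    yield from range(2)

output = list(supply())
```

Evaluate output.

Step 1: Trace yields in order:
  yield 15
  yield 0
  yield 1
  yield 2
  yield 16
  yield 0
  yield 1
Therefore output = [15, 0, 1, 2, 16, 0, 1].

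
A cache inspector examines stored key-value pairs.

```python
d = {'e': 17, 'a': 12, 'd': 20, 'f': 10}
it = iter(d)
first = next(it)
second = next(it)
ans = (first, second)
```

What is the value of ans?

Step 1: iter(d) iterates over keys: ['e', 'a', 'd', 'f'].
Step 2: first = next(it) = 'e', second = next(it) = 'a'.
Therefore ans = ('e', 'a').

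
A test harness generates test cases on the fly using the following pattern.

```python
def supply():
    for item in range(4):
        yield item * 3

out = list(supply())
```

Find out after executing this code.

Step 1: For each item in range(4), yield item * 3:
  item=0: yield 0 * 3 = 0
  item=1: yield 1 * 3 = 3
  item=2: yield 2 * 3 = 6
  item=3: yield 3 * 3 = 9
Therefore out = [0, 3, 6, 9].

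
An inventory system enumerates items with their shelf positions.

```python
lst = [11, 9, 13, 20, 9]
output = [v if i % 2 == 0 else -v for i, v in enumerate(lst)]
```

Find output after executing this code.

Step 1: For each (i, v), keep v if i is even, negate if odd:
  i=0 (even): keep 11
  i=1 (odd): negate to -9
  i=2 (even): keep 13
  i=3 (odd): negate to -20
  i=4 (even): keep 9
Therefore output = [11, -9, 13, -20, 9].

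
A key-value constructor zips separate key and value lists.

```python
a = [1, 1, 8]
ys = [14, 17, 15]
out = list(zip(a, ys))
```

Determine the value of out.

Step 1: zip pairs elements at same index:
  Index 0: (1, 14)
  Index 1: (1, 17)
  Index 2: (8, 15)
Therefore out = [(1, 14), (1, 17), (8, 15)].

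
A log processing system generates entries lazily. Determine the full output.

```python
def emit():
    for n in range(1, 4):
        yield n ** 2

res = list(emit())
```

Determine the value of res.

Step 1: For each n in range(1, 4), yield n**2:
  n=1: yield 1**2 = 1
  n=2: yield 2**2 = 4
  n=3: yield 3**2 = 9
Therefore res = [1, 4, 9].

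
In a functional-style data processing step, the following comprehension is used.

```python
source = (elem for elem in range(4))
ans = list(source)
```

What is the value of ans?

Step 1: Generator expression iterates range(4): [0, 1, 2, 3].
Step 2: list() collects all values.
Therefore ans = [0, 1, 2, 3].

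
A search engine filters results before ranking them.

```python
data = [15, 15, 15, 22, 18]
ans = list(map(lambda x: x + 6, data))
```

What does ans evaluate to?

Step 1: Apply lambda x: x + 6 to each element:
  15 -> 21
  15 -> 21
  15 -> 21
  22 -> 28
  18 -> 24
Therefore ans = [21, 21, 21, 28, 24].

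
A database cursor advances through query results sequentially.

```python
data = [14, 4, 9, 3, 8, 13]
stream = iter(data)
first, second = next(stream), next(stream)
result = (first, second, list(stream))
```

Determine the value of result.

Step 1: Create iterator over [14, 4, 9, 3, 8, 13].
Step 2: first = 14, second = 4.
Step 3: Remaining elements: [9, 3, 8, 13].
Therefore result = (14, 4, [9, 3, 8, 13]).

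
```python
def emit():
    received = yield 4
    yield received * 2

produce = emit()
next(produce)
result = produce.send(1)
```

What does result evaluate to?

Step 1: next(produce) advances to first yield, producing 4.
Step 2: send(1) resumes, received = 1.
Step 3: yield received * 2 = 1 * 2 = 2.
Therefore result = 2.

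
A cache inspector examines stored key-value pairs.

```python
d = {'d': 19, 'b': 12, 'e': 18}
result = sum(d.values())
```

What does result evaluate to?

Step 1: d.values() = [19, 12, 18].
Step 2: sum = 49.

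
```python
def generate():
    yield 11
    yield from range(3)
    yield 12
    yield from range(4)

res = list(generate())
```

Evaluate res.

Step 1: Trace yields in order:
  yield 11
  yield 0
  yield 1
  yield 2
  yield 12
  yield 0
  yield 1
  yield 2
  yield 3
Therefore res = [11, 0, 1, 2, 12, 0, 1, 2, 3].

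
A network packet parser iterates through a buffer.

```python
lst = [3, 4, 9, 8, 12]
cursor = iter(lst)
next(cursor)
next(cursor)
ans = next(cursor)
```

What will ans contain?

Step 1: Create iterator over [3, 4, 9, 8, 12].
Step 2: next() consumes 3.
Step 3: next() consumes 4.
Step 4: next() returns 9.
Therefore ans = 9.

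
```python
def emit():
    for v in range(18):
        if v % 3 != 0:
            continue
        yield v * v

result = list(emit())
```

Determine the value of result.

Step 1: Only yield v**2 when v is divisible by 3:
  v=0: 0 % 3 == 0, yield 0**2 = 0
  v=3: 3 % 3 == 0, yield 3**2 = 9
  v=6: 6 % 3 == 0, yield 6**2 = 36
  v=9: 9 % 3 == 0, yield 9**2 = 81
  v=12: 12 % 3 == 0, yield 12**2 = 144
  v=15: 15 % 3 == 0, yield 15**2 = 225
Therefore result = [0, 9, 36, 81, 144, 225].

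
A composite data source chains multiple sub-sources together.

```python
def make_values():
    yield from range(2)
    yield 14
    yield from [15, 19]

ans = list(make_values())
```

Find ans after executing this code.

Step 1: Trace yields in order:
  yield 0
  yield 1
  yield 14
  yield 15
  yield 19
Therefore ans = [0, 1, 14, 15, 19].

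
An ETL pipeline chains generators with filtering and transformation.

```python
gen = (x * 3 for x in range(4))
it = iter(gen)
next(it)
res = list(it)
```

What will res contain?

Step 1: Generator produces [0, 3, 6, 9].
Step 2: next(it) consumes first element (0).
Step 3: list(it) collects remaining: [3, 6, 9].
Therefore res = [3, 6, 9].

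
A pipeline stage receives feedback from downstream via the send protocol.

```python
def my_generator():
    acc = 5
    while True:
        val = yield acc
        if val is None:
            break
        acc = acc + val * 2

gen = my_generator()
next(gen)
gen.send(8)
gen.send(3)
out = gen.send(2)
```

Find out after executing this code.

Step 1: next() -> yield acc=5.
Step 2: send(8) -> val=8, acc = 5 + 8*2 = 21, yield 21.
Step 3: send(3) -> val=3, acc = 21 + 3*2 = 27, yield 27.
Step 4: send(2) -> val=2, acc = 27 + 2*2 = 31, yield 31.
Therefore out = 31.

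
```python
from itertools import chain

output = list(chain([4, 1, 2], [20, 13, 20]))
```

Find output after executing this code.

Step 1: chain() concatenates iterables: [4, 1, 2] + [20, 13, 20].
Therefore output = [4, 1, 2, 20, 13, 20].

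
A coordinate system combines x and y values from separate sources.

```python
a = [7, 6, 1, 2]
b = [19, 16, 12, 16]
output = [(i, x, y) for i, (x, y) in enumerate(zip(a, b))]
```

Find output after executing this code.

Step 1: enumerate(zip(a, b)) gives index with paired elements:
  i=0: (7, 19)
  i=1: (6, 16)
  i=2: (1, 12)
  i=3: (2, 16)
Therefore output = [(0, 7, 19), (1, 6, 16), (2, 1, 12), (3, 2, 16)].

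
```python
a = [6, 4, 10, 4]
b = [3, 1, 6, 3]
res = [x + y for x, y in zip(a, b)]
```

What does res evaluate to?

Step 1: Add corresponding elements:
  6 + 3 = 9
  4 + 1 = 5
  10 + 6 = 16
  4 + 3 = 7
Therefore res = [9, 5, 16, 7].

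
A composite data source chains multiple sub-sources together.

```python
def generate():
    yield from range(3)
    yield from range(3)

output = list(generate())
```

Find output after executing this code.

Step 1: Trace yields in order:
  yield 0
  yield 1
  yield 2
  yield 0
  yield 1
  yield 2
Therefore output = [0, 1, 2, 0, 1, 2].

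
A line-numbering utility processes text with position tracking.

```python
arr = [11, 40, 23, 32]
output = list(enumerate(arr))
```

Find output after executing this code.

Step 1: enumerate pairs each element with its index:
  (0, 11)
  (1, 40)
  (2, 23)
  (3, 32)
Therefore output = [(0, 11), (1, 40), (2, 23), (3, 32)].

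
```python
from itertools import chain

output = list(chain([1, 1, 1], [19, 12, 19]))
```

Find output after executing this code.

Step 1: chain() concatenates iterables: [1, 1, 1] + [19, 12, 19].
Therefore output = [1, 1, 1, 19, 12, 19].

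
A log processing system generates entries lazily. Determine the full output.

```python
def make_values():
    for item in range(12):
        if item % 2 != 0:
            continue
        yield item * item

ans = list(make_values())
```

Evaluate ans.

Step 1: Only yield item**2 when item is divisible by 2:
  item=0: 0 % 2 == 0, yield 0**2 = 0
  item=2: 2 % 2 == 0, yield 2**2 = 4
  item=4: 4 % 2 == 0, yield 4**2 = 16
  item=6: 6 % 2 == 0, yield 6**2 = 36
  item=8: 8 % 2 == 0, yield 8**2 = 64
  item=10: 10 % 2 == 0, yield 10**2 = 100
Therefore ans = [0, 4, 16, 36, 64, 100].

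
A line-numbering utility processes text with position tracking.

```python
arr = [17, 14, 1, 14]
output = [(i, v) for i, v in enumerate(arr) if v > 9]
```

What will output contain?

Step 1: Filter enumerate([17, 14, 1, 14]) keeping v > 9:
  (0, 17): 17 > 9, included
  (1, 14): 14 > 9, included
  (2, 1): 1 <= 9, excluded
  (3, 14): 14 > 9, included
Therefore output = [(0, 17), (1, 14), (3, 14)].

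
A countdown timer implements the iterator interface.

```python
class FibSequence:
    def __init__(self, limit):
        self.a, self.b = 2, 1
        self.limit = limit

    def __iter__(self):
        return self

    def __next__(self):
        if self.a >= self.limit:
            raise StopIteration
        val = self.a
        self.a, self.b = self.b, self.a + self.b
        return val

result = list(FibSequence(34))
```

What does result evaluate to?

Step 1: Fibonacci-like sequence (a=2, b=1) until >= 34:
  Yield 2, then a,b = 1,3
  Yield 1, then a,b = 3,4
  Yield 3, then a,b = 4,7
  Yield 4, then a,b = 7,11
  Yield 7, then a,b = 11,18
  Yield 11, then a,b = 18,29
  Yield 18, then a,b = 29,47
  Yield 29, then a,b = 47,76
Step 2: 47 >= 34, stop.
Therefore result = [2, 1, 3, 4, 7, 11, 18, 29].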